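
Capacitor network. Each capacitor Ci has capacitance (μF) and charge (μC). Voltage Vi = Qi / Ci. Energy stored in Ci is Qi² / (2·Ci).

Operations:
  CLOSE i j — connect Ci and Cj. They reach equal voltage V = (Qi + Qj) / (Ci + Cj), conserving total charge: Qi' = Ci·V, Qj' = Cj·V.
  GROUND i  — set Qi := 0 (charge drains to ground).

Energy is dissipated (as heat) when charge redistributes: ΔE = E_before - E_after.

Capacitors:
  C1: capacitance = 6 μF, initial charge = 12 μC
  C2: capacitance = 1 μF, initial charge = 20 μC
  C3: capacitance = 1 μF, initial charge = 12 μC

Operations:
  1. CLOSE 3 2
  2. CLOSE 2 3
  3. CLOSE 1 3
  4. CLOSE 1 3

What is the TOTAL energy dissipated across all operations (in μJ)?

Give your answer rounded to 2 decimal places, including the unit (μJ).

Answer: 100.00 μJ

Derivation:
Initial: C1(6μF, Q=12μC, V=2.00V), C2(1μF, Q=20μC, V=20.00V), C3(1μF, Q=12μC, V=12.00V)
Op 1: CLOSE 3-2: Q_total=32.00, C_total=2.00, V=16.00; Q3=16.00, Q2=16.00; dissipated=16.000
Op 2: CLOSE 2-3: Q_total=32.00, C_total=2.00, V=16.00; Q2=16.00, Q3=16.00; dissipated=0.000
Op 3: CLOSE 1-3: Q_total=28.00, C_total=7.00, V=4.00; Q1=24.00, Q3=4.00; dissipated=84.000
Op 4: CLOSE 1-3: Q_total=28.00, C_total=7.00, V=4.00; Q1=24.00, Q3=4.00; dissipated=0.000
Total dissipated: 100.000 μJ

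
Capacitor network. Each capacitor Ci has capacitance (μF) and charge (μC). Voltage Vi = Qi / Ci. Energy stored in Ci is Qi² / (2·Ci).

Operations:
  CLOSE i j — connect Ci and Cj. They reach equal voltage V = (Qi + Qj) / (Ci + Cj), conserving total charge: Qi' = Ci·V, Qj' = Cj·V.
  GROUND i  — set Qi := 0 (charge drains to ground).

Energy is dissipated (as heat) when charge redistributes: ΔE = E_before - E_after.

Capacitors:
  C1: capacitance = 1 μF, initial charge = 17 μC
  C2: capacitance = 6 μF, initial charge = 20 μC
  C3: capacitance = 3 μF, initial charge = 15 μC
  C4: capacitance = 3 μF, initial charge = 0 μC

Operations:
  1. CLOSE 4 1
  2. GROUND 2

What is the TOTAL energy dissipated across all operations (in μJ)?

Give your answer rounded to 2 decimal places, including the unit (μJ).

Initial: C1(1μF, Q=17μC, V=17.00V), C2(6μF, Q=20μC, V=3.33V), C3(3μF, Q=15μC, V=5.00V), C4(3μF, Q=0μC, V=0.00V)
Op 1: CLOSE 4-1: Q_total=17.00, C_total=4.00, V=4.25; Q4=12.75, Q1=4.25; dissipated=108.375
Op 2: GROUND 2: Q2=0; energy lost=33.333
Total dissipated: 141.708 μJ

Answer: 141.71 μJ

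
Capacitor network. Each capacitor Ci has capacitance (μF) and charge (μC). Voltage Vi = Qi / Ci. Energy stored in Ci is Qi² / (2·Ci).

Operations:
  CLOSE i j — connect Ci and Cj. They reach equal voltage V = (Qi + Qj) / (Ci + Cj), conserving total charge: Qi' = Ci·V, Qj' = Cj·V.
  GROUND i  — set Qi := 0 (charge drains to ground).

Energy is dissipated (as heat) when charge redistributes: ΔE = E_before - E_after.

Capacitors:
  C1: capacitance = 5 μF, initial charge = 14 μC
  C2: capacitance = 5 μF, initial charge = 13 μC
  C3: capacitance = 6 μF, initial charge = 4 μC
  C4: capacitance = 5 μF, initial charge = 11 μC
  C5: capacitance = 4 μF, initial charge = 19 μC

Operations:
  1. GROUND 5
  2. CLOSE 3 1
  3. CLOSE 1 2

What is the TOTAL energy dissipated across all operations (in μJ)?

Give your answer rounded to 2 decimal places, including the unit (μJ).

Initial: C1(5μF, Q=14μC, V=2.80V), C2(5μF, Q=13μC, V=2.60V), C3(6μF, Q=4μC, V=0.67V), C4(5μF, Q=11μC, V=2.20V), C5(4μF, Q=19μC, V=4.75V)
Op 1: GROUND 5: Q5=0; energy lost=45.125
Op 2: CLOSE 3-1: Q_total=18.00, C_total=11.00, V=1.64; Q3=9.82, Q1=8.18; dissipated=6.206
Op 3: CLOSE 1-2: Q_total=21.18, C_total=10.00, V=2.12; Q1=10.59, Q2=10.59; dissipated=1.161
Total dissipated: 52.492 μJ

Answer: 52.49 μJ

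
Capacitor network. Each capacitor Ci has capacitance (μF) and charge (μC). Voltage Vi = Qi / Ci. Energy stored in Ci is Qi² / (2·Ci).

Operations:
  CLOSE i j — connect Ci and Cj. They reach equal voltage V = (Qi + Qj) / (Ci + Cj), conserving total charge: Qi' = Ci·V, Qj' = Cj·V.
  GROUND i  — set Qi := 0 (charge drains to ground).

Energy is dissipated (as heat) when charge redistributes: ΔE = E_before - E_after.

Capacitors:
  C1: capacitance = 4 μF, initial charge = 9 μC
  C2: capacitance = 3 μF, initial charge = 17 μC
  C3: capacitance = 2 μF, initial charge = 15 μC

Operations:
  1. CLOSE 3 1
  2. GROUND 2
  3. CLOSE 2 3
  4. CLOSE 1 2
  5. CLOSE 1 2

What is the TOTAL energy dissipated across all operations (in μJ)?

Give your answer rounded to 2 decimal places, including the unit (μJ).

Initial: C1(4μF, Q=9μC, V=2.25V), C2(3μF, Q=17μC, V=5.67V), C3(2μF, Q=15μC, V=7.50V)
Op 1: CLOSE 3-1: Q_total=24.00, C_total=6.00, V=4.00; Q3=8.00, Q1=16.00; dissipated=18.375
Op 2: GROUND 2: Q2=0; energy lost=48.167
Op 3: CLOSE 2-3: Q_total=8.00, C_total=5.00, V=1.60; Q2=4.80, Q3=3.20; dissipated=9.600
Op 4: CLOSE 1-2: Q_total=20.80, C_total=7.00, V=2.97; Q1=11.89, Q2=8.91; dissipated=4.937
Op 5: CLOSE 1-2: Q_total=20.80, C_total=7.00, V=2.97; Q1=11.89, Q2=8.91; dissipated=0.000
Total dissipated: 81.079 μJ

Answer: 81.08 μJ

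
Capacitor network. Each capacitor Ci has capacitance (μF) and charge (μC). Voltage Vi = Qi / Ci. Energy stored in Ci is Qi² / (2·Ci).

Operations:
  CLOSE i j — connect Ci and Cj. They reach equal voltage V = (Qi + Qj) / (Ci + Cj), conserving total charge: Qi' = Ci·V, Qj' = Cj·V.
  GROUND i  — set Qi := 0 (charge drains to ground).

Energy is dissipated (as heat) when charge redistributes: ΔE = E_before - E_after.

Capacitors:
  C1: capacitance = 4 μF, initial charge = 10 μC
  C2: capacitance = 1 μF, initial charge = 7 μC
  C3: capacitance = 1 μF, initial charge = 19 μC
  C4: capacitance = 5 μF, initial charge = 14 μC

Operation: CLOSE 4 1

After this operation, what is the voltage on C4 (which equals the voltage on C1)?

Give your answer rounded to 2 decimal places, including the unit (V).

Initial: C1(4μF, Q=10μC, V=2.50V), C2(1μF, Q=7μC, V=7.00V), C3(1μF, Q=19μC, V=19.00V), C4(5μF, Q=14μC, V=2.80V)
Op 1: CLOSE 4-1: Q_total=24.00, C_total=9.00, V=2.67; Q4=13.33, Q1=10.67; dissipated=0.100

Answer: 2.67 V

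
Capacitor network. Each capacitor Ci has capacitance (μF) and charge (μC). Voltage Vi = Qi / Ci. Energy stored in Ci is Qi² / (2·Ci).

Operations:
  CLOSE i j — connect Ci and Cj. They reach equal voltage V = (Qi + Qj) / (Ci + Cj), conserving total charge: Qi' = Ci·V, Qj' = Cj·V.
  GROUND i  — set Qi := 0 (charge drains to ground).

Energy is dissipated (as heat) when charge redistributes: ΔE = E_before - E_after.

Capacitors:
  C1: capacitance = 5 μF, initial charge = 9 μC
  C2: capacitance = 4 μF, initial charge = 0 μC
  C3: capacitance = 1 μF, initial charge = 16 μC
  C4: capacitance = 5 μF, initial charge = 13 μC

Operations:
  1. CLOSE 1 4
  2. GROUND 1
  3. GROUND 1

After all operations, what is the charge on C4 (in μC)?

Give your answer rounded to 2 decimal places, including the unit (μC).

Answer: 11.00 μC

Derivation:
Initial: C1(5μF, Q=9μC, V=1.80V), C2(4μF, Q=0μC, V=0.00V), C3(1μF, Q=16μC, V=16.00V), C4(5μF, Q=13μC, V=2.60V)
Op 1: CLOSE 1-4: Q_total=22.00, C_total=10.00, V=2.20; Q1=11.00, Q4=11.00; dissipated=0.800
Op 2: GROUND 1: Q1=0; energy lost=12.100
Op 3: GROUND 1: Q1=0; energy lost=0.000
Final charges: Q1=0.00, Q2=0.00, Q3=16.00, Q4=11.00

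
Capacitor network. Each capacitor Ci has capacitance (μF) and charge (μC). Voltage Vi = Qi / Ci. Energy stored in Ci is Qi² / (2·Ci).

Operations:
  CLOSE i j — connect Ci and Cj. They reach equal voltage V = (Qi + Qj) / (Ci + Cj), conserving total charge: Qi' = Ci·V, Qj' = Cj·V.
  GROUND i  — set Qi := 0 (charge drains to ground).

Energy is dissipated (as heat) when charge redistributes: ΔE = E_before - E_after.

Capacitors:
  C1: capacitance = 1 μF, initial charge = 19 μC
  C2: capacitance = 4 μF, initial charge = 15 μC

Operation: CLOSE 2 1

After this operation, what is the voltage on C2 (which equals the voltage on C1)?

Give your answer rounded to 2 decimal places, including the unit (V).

Answer: 6.80 V

Derivation:
Initial: C1(1μF, Q=19μC, V=19.00V), C2(4μF, Q=15μC, V=3.75V)
Op 1: CLOSE 2-1: Q_total=34.00, C_total=5.00, V=6.80; Q2=27.20, Q1=6.80; dissipated=93.025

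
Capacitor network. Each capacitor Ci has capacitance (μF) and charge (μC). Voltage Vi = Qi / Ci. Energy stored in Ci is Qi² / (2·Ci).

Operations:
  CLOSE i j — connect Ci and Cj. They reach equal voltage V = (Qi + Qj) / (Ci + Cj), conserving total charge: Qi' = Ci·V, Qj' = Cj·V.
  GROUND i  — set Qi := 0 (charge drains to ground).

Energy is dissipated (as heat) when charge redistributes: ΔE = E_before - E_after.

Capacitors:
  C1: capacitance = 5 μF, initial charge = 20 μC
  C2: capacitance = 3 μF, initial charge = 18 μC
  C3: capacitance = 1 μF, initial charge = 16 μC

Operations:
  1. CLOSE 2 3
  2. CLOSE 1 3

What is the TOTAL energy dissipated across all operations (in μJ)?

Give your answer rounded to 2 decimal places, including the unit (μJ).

Answer: 45.94 μJ

Derivation:
Initial: C1(5μF, Q=20μC, V=4.00V), C2(3μF, Q=18μC, V=6.00V), C3(1μF, Q=16μC, V=16.00V)
Op 1: CLOSE 2-3: Q_total=34.00, C_total=4.00, V=8.50; Q2=25.50, Q3=8.50; dissipated=37.500
Op 2: CLOSE 1-3: Q_total=28.50, C_total=6.00, V=4.75; Q1=23.75, Q3=4.75; dissipated=8.438
Total dissipated: 45.938 μJ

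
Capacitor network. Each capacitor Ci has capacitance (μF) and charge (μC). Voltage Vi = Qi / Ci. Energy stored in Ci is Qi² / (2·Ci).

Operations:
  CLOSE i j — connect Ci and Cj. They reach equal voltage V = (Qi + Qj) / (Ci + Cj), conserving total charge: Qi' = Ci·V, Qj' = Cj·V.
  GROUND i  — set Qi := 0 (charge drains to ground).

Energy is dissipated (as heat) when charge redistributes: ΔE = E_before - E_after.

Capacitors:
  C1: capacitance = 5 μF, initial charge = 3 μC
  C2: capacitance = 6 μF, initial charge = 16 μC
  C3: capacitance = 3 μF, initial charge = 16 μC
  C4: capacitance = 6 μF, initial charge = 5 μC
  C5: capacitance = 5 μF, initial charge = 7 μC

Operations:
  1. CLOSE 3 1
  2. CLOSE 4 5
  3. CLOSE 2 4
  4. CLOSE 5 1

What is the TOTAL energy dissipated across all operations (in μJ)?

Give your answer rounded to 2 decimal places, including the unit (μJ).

Answer: 27.23 μJ

Derivation:
Initial: C1(5μF, Q=3μC, V=0.60V), C2(6μF, Q=16μC, V=2.67V), C3(3μF, Q=16μC, V=5.33V), C4(6μF, Q=5μC, V=0.83V), C5(5μF, Q=7μC, V=1.40V)
Op 1: CLOSE 3-1: Q_total=19.00, C_total=8.00, V=2.38; Q3=7.12, Q1=11.88; dissipated=21.004
Op 2: CLOSE 4-5: Q_total=12.00, C_total=11.00, V=1.09; Q4=6.55, Q5=5.45; dissipated=0.438
Op 3: CLOSE 2-4: Q_total=22.55, C_total=12.00, V=1.88; Q2=11.27, Q4=11.27; dissipated=3.725
Op 4: CLOSE 5-1: Q_total=17.33, C_total=10.00, V=1.73; Q5=8.66, Q1=8.66; dissipated=2.061
Total dissipated: 27.228 μJ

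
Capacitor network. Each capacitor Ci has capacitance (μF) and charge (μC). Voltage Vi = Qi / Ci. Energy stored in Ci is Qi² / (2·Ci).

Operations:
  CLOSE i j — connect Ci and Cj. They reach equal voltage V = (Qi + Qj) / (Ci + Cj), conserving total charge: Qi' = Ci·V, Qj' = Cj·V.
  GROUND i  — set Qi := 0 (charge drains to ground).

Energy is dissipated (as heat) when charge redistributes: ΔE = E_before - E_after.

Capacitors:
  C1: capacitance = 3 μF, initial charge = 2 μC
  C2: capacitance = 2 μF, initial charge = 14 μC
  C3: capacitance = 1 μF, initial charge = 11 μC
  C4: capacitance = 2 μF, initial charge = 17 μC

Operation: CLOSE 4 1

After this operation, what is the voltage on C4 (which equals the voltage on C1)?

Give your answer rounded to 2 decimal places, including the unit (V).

Initial: C1(3μF, Q=2μC, V=0.67V), C2(2μF, Q=14μC, V=7.00V), C3(1μF, Q=11μC, V=11.00V), C4(2μF, Q=17μC, V=8.50V)
Op 1: CLOSE 4-1: Q_total=19.00, C_total=5.00, V=3.80; Q4=7.60, Q1=11.40; dissipated=36.817

Answer: 3.80 V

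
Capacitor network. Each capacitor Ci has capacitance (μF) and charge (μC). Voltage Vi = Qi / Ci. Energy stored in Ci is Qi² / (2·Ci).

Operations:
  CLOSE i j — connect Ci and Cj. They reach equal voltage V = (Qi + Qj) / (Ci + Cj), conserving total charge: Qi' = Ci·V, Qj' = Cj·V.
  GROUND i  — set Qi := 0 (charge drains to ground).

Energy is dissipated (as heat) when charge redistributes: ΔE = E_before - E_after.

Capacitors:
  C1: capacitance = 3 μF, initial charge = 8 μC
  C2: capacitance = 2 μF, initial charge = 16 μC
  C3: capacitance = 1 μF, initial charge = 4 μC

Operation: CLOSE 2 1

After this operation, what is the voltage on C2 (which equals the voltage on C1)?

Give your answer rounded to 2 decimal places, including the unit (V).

Answer: 4.80 V

Derivation:
Initial: C1(3μF, Q=8μC, V=2.67V), C2(2μF, Q=16μC, V=8.00V), C3(1μF, Q=4μC, V=4.00V)
Op 1: CLOSE 2-1: Q_total=24.00, C_total=5.00, V=4.80; Q2=9.60, Q1=14.40; dissipated=17.067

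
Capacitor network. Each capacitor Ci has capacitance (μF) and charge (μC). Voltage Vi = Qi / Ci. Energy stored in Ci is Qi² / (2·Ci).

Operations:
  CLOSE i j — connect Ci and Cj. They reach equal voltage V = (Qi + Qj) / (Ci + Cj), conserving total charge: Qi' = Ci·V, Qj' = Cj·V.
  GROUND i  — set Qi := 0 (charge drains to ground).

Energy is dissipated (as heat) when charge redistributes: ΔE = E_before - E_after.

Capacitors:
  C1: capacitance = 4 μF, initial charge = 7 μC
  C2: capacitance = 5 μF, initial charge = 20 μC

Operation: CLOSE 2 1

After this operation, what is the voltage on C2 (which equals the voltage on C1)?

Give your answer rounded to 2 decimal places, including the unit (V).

Answer: 3.00 V

Derivation:
Initial: C1(4μF, Q=7μC, V=1.75V), C2(5μF, Q=20μC, V=4.00V)
Op 1: CLOSE 2-1: Q_total=27.00, C_total=9.00, V=3.00; Q2=15.00, Q1=12.00; dissipated=5.625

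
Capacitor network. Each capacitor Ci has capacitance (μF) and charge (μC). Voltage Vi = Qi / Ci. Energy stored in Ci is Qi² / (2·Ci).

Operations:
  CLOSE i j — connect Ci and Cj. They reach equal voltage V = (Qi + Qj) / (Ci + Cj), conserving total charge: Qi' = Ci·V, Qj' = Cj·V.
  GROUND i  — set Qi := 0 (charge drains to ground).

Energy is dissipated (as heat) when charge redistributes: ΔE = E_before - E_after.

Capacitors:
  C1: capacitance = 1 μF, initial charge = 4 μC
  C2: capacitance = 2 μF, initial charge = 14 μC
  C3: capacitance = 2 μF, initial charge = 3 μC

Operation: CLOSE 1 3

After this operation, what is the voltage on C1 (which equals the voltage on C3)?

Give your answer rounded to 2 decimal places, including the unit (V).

Answer: 2.33 V

Derivation:
Initial: C1(1μF, Q=4μC, V=4.00V), C2(2μF, Q=14μC, V=7.00V), C3(2μF, Q=3μC, V=1.50V)
Op 1: CLOSE 1-3: Q_total=7.00, C_total=3.00, V=2.33; Q1=2.33, Q3=4.67; dissipated=2.083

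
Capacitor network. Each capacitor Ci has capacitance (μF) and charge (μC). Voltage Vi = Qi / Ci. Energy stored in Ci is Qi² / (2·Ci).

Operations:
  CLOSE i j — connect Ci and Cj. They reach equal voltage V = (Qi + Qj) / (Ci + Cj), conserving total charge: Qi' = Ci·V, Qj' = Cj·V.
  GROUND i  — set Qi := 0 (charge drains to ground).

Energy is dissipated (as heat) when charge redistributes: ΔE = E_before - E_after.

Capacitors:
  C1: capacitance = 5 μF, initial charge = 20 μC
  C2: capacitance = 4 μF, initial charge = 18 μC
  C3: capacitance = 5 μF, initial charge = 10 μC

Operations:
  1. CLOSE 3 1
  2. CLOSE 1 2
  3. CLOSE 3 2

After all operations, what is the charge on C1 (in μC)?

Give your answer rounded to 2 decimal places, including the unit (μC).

Initial: C1(5μF, Q=20μC, V=4.00V), C2(4μF, Q=18μC, V=4.50V), C3(5μF, Q=10μC, V=2.00V)
Op 1: CLOSE 3-1: Q_total=30.00, C_total=10.00, V=3.00; Q3=15.00, Q1=15.00; dissipated=5.000
Op 2: CLOSE 1-2: Q_total=33.00, C_total=9.00, V=3.67; Q1=18.33, Q2=14.67; dissipated=2.500
Op 3: CLOSE 3-2: Q_total=29.67, C_total=9.00, V=3.30; Q3=16.48, Q2=13.19; dissipated=0.494
Final charges: Q1=18.33, Q2=13.19, Q3=16.48

Answer: 18.33 μC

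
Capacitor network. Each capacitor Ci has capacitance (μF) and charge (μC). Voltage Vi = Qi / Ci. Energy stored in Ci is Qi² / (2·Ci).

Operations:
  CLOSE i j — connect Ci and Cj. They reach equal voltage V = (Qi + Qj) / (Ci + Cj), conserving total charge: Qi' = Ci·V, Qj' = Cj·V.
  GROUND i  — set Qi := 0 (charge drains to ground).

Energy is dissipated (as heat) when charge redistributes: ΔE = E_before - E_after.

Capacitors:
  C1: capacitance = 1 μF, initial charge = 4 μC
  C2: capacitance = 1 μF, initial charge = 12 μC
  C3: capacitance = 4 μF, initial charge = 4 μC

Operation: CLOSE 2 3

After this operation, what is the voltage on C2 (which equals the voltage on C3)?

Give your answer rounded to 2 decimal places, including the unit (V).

Answer: 3.20 V

Derivation:
Initial: C1(1μF, Q=4μC, V=4.00V), C2(1μF, Q=12μC, V=12.00V), C3(4μF, Q=4μC, V=1.00V)
Op 1: CLOSE 2-3: Q_total=16.00, C_total=5.00, V=3.20; Q2=3.20, Q3=12.80; dissipated=48.400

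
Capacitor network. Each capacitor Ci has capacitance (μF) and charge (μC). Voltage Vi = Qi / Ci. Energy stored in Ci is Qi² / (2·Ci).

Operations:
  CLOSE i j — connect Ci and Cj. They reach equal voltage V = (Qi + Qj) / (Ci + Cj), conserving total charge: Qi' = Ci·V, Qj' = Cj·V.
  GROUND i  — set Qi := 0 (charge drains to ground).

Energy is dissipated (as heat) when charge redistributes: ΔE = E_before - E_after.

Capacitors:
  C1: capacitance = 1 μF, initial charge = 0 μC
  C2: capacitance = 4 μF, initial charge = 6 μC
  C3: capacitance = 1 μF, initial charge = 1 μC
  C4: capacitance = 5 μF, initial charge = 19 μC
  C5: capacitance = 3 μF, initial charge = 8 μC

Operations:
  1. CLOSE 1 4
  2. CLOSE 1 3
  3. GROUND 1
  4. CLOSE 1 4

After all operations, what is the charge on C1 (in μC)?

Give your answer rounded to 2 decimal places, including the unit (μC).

Answer: 2.64 μC

Derivation:
Initial: C1(1μF, Q=0μC, V=0.00V), C2(4μF, Q=6μC, V=1.50V), C3(1μF, Q=1μC, V=1.00V), C4(5μF, Q=19μC, V=3.80V), C5(3μF, Q=8μC, V=2.67V)
Op 1: CLOSE 1-4: Q_total=19.00, C_total=6.00, V=3.17; Q1=3.17, Q4=15.83; dissipated=6.017
Op 2: CLOSE 1-3: Q_total=4.17, C_total=2.00, V=2.08; Q1=2.08, Q3=2.08; dissipated=1.174
Op 3: GROUND 1: Q1=0; energy lost=2.170
Op 4: CLOSE 1-4: Q_total=15.83, C_total=6.00, V=2.64; Q1=2.64, Q4=13.19; dissipated=4.178
Final charges: Q1=2.64, Q2=6.00, Q3=2.08, Q4=13.19, Q5=8.00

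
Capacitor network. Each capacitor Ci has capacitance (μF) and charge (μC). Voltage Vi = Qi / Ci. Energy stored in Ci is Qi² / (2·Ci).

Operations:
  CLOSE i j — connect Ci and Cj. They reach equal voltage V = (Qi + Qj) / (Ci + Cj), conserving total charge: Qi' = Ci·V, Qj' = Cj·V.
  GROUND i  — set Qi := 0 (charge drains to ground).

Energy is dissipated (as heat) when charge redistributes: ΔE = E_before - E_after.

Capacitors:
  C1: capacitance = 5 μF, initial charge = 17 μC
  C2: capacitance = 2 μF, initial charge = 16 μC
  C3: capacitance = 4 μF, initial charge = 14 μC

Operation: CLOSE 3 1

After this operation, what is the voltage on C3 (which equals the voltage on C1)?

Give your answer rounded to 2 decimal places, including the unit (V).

Answer: 3.44 V

Derivation:
Initial: C1(5μF, Q=17μC, V=3.40V), C2(2μF, Q=16μC, V=8.00V), C3(4μF, Q=14μC, V=3.50V)
Op 1: CLOSE 3-1: Q_total=31.00, C_total=9.00, V=3.44; Q3=13.78, Q1=17.22; dissipated=0.011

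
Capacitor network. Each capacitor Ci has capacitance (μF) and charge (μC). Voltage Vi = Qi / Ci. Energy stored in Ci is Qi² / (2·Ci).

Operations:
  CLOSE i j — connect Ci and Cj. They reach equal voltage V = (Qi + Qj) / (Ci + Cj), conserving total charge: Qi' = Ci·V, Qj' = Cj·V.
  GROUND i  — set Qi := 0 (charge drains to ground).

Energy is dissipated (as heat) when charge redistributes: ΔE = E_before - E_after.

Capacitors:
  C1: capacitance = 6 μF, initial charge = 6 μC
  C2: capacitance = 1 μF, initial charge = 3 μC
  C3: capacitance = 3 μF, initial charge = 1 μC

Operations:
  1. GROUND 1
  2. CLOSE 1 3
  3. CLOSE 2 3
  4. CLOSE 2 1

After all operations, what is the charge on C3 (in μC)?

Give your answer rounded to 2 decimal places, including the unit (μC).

Answer: 2.50 μC

Derivation:
Initial: C1(6μF, Q=6μC, V=1.00V), C2(1μF, Q=3μC, V=3.00V), C3(3μF, Q=1μC, V=0.33V)
Op 1: GROUND 1: Q1=0; energy lost=3.000
Op 2: CLOSE 1-3: Q_total=1.00, C_total=9.00, V=0.11; Q1=0.67, Q3=0.33; dissipated=0.111
Op 3: CLOSE 2-3: Q_total=3.33, C_total=4.00, V=0.83; Q2=0.83, Q3=2.50; dissipated=3.130
Op 4: CLOSE 2-1: Q_total=1.50, C_total=7.00, V=0.21; Q2=0.21, Q1=1.29; dissipated=0.224
Final charges: Q1=1.29, Q2=0.21, Q3=2.50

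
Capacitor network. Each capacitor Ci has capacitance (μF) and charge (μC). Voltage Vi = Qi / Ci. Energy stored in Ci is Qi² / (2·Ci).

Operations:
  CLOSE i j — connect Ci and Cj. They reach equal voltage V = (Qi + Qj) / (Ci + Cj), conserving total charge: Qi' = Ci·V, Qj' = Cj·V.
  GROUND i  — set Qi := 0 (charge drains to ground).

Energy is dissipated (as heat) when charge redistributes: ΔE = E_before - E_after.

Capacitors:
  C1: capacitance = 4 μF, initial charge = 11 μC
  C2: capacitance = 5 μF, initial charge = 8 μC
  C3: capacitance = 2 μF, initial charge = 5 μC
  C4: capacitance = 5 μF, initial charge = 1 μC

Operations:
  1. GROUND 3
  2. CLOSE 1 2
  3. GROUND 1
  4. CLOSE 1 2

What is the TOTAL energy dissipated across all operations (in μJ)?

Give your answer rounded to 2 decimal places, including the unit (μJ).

Initial: C1(4μF, Q=11μC, V=2.75V), C2(5μF, Q=8μC, V=1.60V), C3(2μF, Q=5μC, V=2.50V), C4(5μF, Q=1μC, V=0.20V)
Op 1: GROUND 3: Q3=0; energy lost=6.250
Op 2: CLOSE 1-2: Q_total=19.00, C_total=9.00, V=2.11; Q1=8.44, Q2=10.56; dissipated=1.469
Op 3: GROUND 1: Q1=0; energy lost=8.914
Op 4: CLOSE 1-2: Q_total=10.56, C_total=9.00, V=1.17; Q1=4.69, Q2=5.86; dissipated=4.952
Total dissipated: 21.585 μJ

Answer: 21.59 μJ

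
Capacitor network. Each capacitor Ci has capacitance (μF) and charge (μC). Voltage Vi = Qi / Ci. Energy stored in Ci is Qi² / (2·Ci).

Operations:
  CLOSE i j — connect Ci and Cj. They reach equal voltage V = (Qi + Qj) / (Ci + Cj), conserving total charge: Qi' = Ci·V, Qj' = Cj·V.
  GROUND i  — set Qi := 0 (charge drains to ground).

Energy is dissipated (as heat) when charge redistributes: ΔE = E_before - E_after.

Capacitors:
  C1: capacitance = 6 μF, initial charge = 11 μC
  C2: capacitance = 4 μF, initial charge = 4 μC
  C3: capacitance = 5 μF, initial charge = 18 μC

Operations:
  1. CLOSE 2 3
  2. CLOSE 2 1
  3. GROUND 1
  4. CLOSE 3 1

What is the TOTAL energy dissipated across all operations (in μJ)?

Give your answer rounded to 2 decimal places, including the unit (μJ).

Initial: C1(6μF, Q=11μC, V=1.83V), C2(4μF, Q=4μC, V=1.00V), C3(5μF, Q=18μC, V=3.60V)
Op 1: CLOSE 2-3: Q_total=22.00, C_total=9.00, V=2.44; Q2=9.78, Q3=12.22; dissipated=7.511
Op 2: CLOSE 2-1: Q_total=20.78, C_total=10.00, V=2.08; Q2=8.31, Q1=12.47; dissipated=0.448
Op 3: GROUND 1: Q1=0; energy lost=12.951
Op 4: CLOSE 3-1: Q_total=12.22, C_total=11.00, V=1.11; Q3=5.56, Q1=6.67; dissipated=8.148
Total dissipated: 29.059 μJ

Answer: 29.06 μJ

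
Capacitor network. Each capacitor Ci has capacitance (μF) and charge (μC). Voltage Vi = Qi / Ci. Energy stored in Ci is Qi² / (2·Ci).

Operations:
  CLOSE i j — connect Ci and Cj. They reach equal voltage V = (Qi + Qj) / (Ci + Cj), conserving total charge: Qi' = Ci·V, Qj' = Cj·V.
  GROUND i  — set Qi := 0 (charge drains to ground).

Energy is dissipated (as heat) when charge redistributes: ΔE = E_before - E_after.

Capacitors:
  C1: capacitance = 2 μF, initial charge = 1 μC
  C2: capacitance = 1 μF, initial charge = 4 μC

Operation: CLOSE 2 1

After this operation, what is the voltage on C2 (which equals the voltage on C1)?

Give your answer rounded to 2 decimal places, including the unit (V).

Initial: C1(2μF, Q=1μC, V=0.50V), C2(1μF, Q=4μC, V=4.00V)
Op 1: CLOSE 2-1: Q_total=5.00, C_total=3.00, V=1.67; Q2=1.67, Q1=3.33; dissipated=4.083

Answer: 1.67 V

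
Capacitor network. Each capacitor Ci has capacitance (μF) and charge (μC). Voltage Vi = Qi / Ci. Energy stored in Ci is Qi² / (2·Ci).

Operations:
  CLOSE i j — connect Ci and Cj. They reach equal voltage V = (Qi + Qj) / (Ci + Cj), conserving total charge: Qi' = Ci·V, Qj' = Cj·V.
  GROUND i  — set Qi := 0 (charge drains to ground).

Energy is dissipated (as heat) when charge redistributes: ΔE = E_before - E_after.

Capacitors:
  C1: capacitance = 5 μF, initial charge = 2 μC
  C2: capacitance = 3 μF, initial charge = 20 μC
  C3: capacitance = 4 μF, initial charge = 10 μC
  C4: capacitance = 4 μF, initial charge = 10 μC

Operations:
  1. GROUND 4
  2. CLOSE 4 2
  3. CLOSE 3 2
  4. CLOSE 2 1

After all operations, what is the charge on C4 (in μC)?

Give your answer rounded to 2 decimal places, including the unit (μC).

Answer: 11.43 μC

Derivation:
Initial: C1(5μF, Q=2μC, V=0.40V), C2(3μF, Q=20μC, V=6.67V), C3(4μF, Q=10μC, V=2.50V), C4(4μF, Q=10μC, V=2.50V)
Op 1: GROUND 4: Q4=0; energy lost=12.500
Op 2: CLOSE 4-2: Q_total=20.00, C_total=7.00, V=2.86; Q4=11.43, Q2=8.57; dissipated=38.095
Op 3: CLOSE 3-2: Q_total=18.57, C_total=7.00, V=2.65; Q3=10.61, Q2=7.96; dissipated=0.109
Op 4: CLOSE 2-1: Q_total=9.96, C_total=8.00, V=1.24; Q2=3.73, Q1=6.22; dissipated=4.759
Final charges: Q1=6.22, Q2=3.73, Q3=10.61, Q4=11.43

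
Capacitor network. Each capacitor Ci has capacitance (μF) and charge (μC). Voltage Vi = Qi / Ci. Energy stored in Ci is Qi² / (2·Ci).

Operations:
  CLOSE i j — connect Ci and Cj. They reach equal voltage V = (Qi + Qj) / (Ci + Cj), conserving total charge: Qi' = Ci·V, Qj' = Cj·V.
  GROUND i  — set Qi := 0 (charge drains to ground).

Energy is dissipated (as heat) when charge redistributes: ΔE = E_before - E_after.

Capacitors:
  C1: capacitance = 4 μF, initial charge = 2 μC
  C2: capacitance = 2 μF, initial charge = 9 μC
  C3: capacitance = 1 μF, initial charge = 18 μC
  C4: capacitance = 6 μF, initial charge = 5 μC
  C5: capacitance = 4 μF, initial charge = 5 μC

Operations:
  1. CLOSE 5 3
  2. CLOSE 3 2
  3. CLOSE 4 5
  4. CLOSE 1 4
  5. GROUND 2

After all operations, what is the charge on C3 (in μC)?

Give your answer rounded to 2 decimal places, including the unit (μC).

Initial: C1(4μF, Q=2μC, V=0.50V), C2(2μF, Q=9μC, V=4.50V), C3(1μF, Q=18μC, V=18.00V), C4(6μF, Q=5μC, V=0.83V), C5(4μF, Q=5μC, V=1.25V)
Op 1: CLOSE 5-3: Q_total=23.00, C_total=5.00, V=4.60; Q5=18.40, Q3=4.60; dissipated=112.225
Op 2: CLOSE 3-2: Q_total=13.60, C_total=3.00, V=4.53; Q3=4.53, Q2=9.07; dissipated=0.003
Op 3: CLOSE 4-5: Q_total=23.40, C_total=10.00, V=2.34; Q4=14.04, Q5=9.36; dissipated=17.025
Op 4: CLOSE 1-4: Q_total=16.04, C_total=10.00, V=1.60; Q1=6.42, Q4=9.62; dissipated=4.063
Op 5: GROUND 2: Q2=0; energy lost=20.551
Final charges: Q1=6.42, Q2=0.00, Q3=4.53, Q4=9.62, Q5=9.36

Answer: 4.53 μC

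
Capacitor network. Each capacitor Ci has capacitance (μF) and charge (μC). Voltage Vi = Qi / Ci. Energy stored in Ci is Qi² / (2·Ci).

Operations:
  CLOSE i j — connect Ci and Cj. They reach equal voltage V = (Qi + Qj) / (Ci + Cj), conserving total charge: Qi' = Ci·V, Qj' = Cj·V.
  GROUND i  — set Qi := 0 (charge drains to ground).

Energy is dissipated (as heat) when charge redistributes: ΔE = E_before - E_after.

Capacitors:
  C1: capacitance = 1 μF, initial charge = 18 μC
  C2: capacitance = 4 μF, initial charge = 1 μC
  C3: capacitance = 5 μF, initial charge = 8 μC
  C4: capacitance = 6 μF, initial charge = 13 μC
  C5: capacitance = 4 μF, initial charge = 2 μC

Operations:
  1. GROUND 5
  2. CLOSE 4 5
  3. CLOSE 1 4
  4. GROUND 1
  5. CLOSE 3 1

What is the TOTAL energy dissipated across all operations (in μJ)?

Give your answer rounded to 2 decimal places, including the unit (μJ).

Initial: C1(1μF, Q=18μC, V=18.00V), C2(4μF, Q=1μC, V=0.25V), C3(5μF, Q=8μC, V=1.60V), C4(6μF, Q=13μC, V=2.17V), C5(4μF, Q=2μC, V=0.50V)
Op 1: GROUND 5: Q5=0; energy lost=0.500
Op 2: CLOSE 4-5: Q_total=13.00, C_total=10.00, V=1.30; Q4=7.80, Q5=5.20; dissipated=5.633
Op 3: CLOSE 1-4: Q_total=25.80, C_total=7.00, V=3.69; Q1=3.69, Q4=22.11; dissipated=119.524
Op 4: GROUND 1: Q1=0; energy lost=6.792
Op 5: CLOSE 3-1: Q_total=8.00, C_total=6.00, V=1.33; Q3=6.67, Q1=1.33; dissipated=1.067
Total dissipated: 133.517 μJ

Answer: 133.52 μJ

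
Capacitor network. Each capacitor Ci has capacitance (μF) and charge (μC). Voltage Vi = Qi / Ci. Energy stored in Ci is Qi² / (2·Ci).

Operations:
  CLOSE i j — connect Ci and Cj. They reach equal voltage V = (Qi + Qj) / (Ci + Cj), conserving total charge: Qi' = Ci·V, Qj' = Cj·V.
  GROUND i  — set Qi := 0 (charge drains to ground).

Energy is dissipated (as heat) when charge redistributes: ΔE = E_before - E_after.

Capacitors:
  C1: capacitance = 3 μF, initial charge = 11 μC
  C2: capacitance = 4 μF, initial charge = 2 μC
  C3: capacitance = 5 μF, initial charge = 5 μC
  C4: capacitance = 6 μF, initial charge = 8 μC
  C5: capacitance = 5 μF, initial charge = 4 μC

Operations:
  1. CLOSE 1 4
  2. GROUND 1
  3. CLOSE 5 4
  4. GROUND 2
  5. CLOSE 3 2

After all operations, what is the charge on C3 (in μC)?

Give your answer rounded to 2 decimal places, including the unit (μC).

Answer: 2.78 μC

Derivation:
Initial: C1(3μF, Q=11μC, V=3.67V), C2(4μF, Q=2μC, V=0.50V), C3(5μF, Q=5μC, V=1.00V), C4(6μF, Q=8μC, V=1.33V), C5(5μF, Q=4μC, V=0.80V)
Op 1: CLOSE 1-4: Q_total=19.00, C_total=9.00, V=2.11; Q1=6.33, Q4=12.67; dissipated=5.444
Op 2: GROUND 1: Q1=0; energy lost=6.685
Op 3: CLOSE 5-4: Q_total=16.67, C_total=11.00, V=1.52; Q5=7.58, Q4=9.09; dissipated=2.344
Op 4: GROUND 2: Q2=0; energy lost=0.500
Op 5: CLOSE 3-2: Q_total=5.00, C_total=9.00, V=0.56; Q3=2.78, Q2=2.22; dissipated=1.111
Final charges: Q1=0.00, Q2=2.22, Q3=2.78, Q4=9.09, Q5=7.58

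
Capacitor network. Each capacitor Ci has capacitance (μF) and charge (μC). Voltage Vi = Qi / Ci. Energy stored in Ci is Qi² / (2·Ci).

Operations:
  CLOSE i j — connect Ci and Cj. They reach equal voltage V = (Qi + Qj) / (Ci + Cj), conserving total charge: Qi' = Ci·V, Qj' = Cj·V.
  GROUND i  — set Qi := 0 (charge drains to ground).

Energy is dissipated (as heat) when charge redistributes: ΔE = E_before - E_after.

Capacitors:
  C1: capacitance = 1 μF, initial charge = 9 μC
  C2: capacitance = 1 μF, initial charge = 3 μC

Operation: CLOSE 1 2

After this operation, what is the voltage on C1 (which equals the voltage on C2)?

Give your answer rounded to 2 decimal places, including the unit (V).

Answer: 6.00 V

Derivation:
Initial: C1(1μF, Q=9μC, V=9.00V), C2(1μF, Q=3μC, V=3.00V)
Op 1: CLOSE 1-2: Q_total=12.00, C_total=2.00, V=6.00; Q1=6.00, Q2=6.00; dissipated=9.000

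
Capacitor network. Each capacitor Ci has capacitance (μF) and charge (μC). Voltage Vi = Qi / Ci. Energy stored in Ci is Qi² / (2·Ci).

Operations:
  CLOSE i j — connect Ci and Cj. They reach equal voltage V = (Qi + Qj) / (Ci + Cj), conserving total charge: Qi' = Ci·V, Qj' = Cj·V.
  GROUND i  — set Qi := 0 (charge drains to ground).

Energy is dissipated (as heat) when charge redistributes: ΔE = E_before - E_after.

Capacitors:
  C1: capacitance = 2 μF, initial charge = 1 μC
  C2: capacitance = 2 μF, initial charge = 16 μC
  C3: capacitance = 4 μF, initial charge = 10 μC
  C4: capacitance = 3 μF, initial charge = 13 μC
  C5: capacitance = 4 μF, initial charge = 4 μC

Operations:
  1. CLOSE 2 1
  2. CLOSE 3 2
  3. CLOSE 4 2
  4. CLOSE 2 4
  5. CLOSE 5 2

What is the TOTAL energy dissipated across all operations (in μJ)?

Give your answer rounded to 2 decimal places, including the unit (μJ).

Initial: C1(2μF, Q=1μC, V=0.50V), C2(2μF, Q=16μC, V=8.00V), C3(4μF, Q=10μC, V=2.50V), C4(3μF, Q=13μC, V=4.33V), C5(4μF, Q=4μC, V=1.00V)
Op 1: CLOSE 2-1: Q_total=17.00, C_total=4.00, V=4.25; Q2=8.50, Q1=8.50; dissipated=28.125
Op 2: CLOSE 3-2: Q_total=18.50, C_total=6.00, V=3.08; Q3=12.33, Q2=6.17; dissipated=2.042
Op 3: CLOSE 4-2: Q_total=19.17, C_total=5.00, V=3.83; Q4=11.50, Q2=7.67; dissipated=0.938
Op 4: CLOSE 2-4: Q_total=19.17, C_total=5.00, V=3.83; Q2=7.67, Q4=11.50; dissipated=0.000
Op 5: CLOSE 5-2: Q_total=11.67, C_total=6.00, V=1.94; Q5=7.78, Q2=3.89; dissipated=5.352
Total dissipated: 36.456 μJ

Answer: 36.46 μJ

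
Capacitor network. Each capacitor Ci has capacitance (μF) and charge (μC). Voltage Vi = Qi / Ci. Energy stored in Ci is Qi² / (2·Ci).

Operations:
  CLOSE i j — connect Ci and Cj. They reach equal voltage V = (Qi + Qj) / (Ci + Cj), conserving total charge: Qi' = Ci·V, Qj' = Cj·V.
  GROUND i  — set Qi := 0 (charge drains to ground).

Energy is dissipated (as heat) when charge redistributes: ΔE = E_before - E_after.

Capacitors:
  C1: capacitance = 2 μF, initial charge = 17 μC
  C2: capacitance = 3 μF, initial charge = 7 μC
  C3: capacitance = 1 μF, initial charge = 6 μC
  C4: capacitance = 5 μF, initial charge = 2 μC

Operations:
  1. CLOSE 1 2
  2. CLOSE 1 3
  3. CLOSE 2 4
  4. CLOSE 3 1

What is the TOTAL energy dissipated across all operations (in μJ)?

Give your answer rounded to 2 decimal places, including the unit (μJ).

Initial: C1(2μF, Q=17μC, V=8.50V), C2(3μF, Q=7μC, V=2.33V), C3(1μF, Q=6μC, V=6.00V), C4(5μF, Q=2μC, V=0.40V)
Op 1: CLOSE 1-2: Q_total=24.00, C_total=5.00, V=4.80; Q1=9.60, Q2=14.40; dissipated=22.817
Op 2: CLOSE 1-3: Q_total=15.60, C_total=3.00, V=5.20; Q1=10.40, Q3=5.20; dissipated=0.480
Op 3: CLOSE 2-4: Q_total=16.40, C_total=8.00, V=2.05; Q2=6.15, Q4=10.25; dissipated=18.150
Op 4: CLOSE 3-1: Q_total=15.60, C_total=3.00, V=5.20; Q3=5.20, Q1=10.40; dissipated=0.000
Total dissipated: 41.447 μJ

Answer: 41.45 μJ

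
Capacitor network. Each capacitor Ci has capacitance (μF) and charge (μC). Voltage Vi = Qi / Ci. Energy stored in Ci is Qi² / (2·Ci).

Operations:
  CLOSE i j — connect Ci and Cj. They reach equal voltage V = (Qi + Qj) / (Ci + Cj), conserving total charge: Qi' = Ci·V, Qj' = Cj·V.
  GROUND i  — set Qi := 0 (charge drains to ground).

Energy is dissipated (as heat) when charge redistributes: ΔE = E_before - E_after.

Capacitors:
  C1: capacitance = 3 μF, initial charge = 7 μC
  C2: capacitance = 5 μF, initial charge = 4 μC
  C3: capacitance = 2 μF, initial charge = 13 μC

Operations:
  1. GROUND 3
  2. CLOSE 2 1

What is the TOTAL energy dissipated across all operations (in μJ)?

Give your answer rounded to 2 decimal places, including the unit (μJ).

Answer: 44.45 μJ

Derivation:
Initial: C1(3μF, Q=7μC, V=2.33V), C2(5μF, Q=4μC, V=0.80V), C3(2μF, Q=13μC, V=6.50V)
Op 1: GROUND 3: Q3=0; energy lost=42.250
Op 2: CLOSE 2-1: Q_total=11.00, C_total=8.00, V=1.38; Q2=6.88, Q1=4.12; dissipated=2.204
Total dissipated: 44.454 μJ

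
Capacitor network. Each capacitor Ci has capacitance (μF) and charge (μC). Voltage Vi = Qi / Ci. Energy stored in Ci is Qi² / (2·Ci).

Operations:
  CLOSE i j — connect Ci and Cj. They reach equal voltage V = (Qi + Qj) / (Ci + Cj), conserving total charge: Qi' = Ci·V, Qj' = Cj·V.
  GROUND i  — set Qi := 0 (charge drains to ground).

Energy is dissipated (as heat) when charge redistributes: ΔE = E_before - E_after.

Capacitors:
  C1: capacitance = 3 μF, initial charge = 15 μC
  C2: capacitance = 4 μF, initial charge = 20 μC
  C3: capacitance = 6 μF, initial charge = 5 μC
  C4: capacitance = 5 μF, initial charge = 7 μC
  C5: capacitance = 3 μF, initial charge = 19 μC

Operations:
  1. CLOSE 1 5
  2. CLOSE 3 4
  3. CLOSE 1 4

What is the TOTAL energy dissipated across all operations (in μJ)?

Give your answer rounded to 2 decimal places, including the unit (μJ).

Answer: 21.40 μJ

Derivation:
Initial: C1(3μF, Q=15μC, V=5.00V), C2(4μF, Q=20μC, V=5.00V), C3(6μF, Q=5μC, V=0.83V), C4(5μF, Q=7μC, V=1.40V), C5(3μF, Q=19μC, V=6.33V)
Op 1: CLOSE 1-5: Q_total=34.00, C_total=6.00, V=5.67; Q1=17.00, Q5=17.00; dissipated=1.333
Op 2: CLOSE 3-4: Q_total=12.00, C_total=11.00, V=1.09; Q3=6.55, Q4=5.45; dissipated=0.438
Op 3: CLOSE 1-4: Q_total=22.45, C_total=8.00, V=2.81; Q1=8.42, Q4=14.03; dissipated=19.629
Total dissipated: 21.400 μJ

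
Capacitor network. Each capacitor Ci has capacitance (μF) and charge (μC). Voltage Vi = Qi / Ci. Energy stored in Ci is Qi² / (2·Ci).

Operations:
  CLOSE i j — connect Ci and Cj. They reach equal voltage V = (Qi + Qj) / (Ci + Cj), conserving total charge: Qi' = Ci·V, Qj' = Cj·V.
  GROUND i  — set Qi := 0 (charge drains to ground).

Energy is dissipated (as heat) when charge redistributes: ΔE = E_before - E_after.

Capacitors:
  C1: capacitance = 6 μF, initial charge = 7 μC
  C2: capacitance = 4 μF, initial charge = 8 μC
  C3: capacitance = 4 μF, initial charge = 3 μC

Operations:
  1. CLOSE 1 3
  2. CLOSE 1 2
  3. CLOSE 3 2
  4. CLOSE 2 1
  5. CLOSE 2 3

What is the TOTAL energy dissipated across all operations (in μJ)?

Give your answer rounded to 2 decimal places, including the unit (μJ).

Initial: C1(6μF, Q=7μC, V=1.17V), C2(4μF, Q=8μC, V=2.00V), C3(4μF, Q=3μC, V=0.75V)
Op 1: CLOSE 1-3: Q_total=10.00, C_total=10.00, V=1.00; Q1=6.00, Q3=4.00; dissipated=0.208
Op 2: CLOSE 1-2: Q_total=14.00, C_total=10.00, V=1.40; Q1=8.40, Q2=5.60; dissipated=1.200
Op 3: CLOSE 3-2: Q_total=9.60, C_total=8.00, V=1.20; Q3=4.80, Q2=4.80; dissipated=0.160
Op 4: CLOSE 2-1: Q_total=13.20, C_total=10.00, V=1.32; Q2=5.28, Q1=7.92; dissipated=0.048
Op 5: CLOSE 2-3: Q_total=10.08, C_total=8.00, V=1.26; Q2=5.04, Q3=5.04; dissipated=0.014
Total dissipated: 1.631 μJ

Answer: 1.63 μJ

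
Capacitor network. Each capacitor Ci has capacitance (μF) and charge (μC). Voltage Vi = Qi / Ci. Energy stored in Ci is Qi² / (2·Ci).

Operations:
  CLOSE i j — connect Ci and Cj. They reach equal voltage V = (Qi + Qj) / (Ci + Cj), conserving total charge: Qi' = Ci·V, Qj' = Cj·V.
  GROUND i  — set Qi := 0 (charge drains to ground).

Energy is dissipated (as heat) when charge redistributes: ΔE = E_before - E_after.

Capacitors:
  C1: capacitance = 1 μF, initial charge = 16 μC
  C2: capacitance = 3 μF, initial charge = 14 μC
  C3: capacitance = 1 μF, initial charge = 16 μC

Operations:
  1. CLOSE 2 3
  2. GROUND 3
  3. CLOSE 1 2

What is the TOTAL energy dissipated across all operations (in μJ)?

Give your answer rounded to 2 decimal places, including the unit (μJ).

Initial: C1(1μF, Q=16μC, V=16.00V), C2(3μF, Q=14μC, V=4.67V), C3(1μF, Q=16μC, V=16.00V)
Op 1: CLOSE 2-3: Q_total=30.00, C_total=4.00, V=7.50; Q2=22.50, Q3=7.50; dissipated=48.167
Op 2: GROUND 3: Q3=0; energy lost=28.125
Op 3: CLOSE 1-2: Q_total=38.50, C_total=4.00, V=9.62; Q1=9.62, Q2=28.88; dissipated=27.094
Total dissipated: 103.385 μJ

Answer: 103.39 μJ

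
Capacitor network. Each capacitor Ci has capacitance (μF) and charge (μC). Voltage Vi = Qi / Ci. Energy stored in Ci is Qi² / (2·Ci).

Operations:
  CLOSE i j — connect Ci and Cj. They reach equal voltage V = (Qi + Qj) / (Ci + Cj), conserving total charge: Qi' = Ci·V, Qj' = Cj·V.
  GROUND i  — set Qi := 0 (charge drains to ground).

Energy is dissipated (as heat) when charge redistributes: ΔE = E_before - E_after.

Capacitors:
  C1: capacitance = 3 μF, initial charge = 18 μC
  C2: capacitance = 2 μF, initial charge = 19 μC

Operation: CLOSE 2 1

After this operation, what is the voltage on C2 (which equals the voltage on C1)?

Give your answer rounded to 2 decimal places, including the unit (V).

Initial: C1(3μF, Q=18μC, V=6.00V), C2(2μF, Q=19μC, V=9.50V)
Op 1: CLOSE 2-1: Q_total=37.00, C_total=5.00, V=7.40; Q2=14.80, Q1=22.20; dissipated=7.350

Answer: 7.40 V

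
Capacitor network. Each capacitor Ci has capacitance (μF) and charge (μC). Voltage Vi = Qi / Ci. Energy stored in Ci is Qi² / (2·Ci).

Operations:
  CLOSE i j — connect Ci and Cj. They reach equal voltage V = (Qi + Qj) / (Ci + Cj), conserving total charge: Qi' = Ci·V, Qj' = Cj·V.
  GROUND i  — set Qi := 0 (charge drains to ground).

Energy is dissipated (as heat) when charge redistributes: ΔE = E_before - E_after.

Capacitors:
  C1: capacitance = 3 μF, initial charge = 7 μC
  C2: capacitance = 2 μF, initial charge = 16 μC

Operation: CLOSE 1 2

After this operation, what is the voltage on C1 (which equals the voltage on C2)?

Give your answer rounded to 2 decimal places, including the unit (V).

Answer: 4.60 V

Derivation:
Initial: C1(3μF, Q=7μC, V=2.33V), C2(2μF, Q=16μC, V=8.00V)
Op 1: CLOSE 1-2: Q_total=23.00, C_total=5.00, V=4.60; Q1=13.80, Q2=9.20; dissipated=19.267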